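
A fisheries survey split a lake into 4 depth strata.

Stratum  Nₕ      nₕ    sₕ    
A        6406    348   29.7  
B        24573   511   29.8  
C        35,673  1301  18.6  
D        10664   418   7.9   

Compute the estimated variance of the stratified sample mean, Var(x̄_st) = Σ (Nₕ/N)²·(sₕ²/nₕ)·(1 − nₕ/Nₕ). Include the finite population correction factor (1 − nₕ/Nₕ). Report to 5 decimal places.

0.24562

N = 77316. Term for each stratum: Wₕ²sₕ²/nₕ·(1−nₕ/Nₕ).
Var(x̄_st) = 0.01645550 + 0.17189481 + 0.05454492 + 0.00272906 = 0.24562429 → 0.24562.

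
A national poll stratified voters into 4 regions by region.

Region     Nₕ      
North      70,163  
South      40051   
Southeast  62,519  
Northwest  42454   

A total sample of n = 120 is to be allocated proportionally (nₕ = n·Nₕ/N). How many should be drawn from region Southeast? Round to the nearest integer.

35

N = 70163 + 40051 + 62519 + 42454 = 215187.
n_Southeast = 120·62519/215187 = 34.864... → 35.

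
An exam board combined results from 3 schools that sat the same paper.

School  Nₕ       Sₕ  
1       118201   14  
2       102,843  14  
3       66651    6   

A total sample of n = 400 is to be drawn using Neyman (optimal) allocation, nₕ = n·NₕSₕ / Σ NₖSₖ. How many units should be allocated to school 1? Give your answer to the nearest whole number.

189

1: NₕSₕ = 118201·14 = 1654814
2: NₕSₕ = 102843·14 = 1439802
3: NₕSₕ = 66651·6 = 399906
Σ NₕSₕ = 3494522.
n_1 = 400·1654814/3494522 = 189.418... → 189.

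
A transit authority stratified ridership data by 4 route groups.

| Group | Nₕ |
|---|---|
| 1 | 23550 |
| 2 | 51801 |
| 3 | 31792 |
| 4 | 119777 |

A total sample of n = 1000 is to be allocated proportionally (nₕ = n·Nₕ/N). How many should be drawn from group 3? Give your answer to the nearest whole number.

N = 23550 + 51801 + 31792 + 119777 = 226920.
n_3 = 1000·31792/226920 = 140.102... → 140.

140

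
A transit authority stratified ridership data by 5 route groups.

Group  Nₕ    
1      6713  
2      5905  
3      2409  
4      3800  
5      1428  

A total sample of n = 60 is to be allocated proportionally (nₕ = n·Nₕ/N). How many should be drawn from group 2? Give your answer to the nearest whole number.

N = 6713 + 5905 + 2409 + 3800 + 1428 = 20255.
n_2 = 60·5905/20255 = 17.492... → 17.

17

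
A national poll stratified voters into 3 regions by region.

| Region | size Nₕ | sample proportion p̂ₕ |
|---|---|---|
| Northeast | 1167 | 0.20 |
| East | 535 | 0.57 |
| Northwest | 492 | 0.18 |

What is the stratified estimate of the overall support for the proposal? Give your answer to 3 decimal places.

0.286

Wₕ = Nₕ/N with N = 2194: 0.5319, 0.2438, 0.2242.
p̂_st = 0.5319·0.20 + 0.2438·0.57 + 0.2242·0.18 ≈ 0.28574... → 0.286.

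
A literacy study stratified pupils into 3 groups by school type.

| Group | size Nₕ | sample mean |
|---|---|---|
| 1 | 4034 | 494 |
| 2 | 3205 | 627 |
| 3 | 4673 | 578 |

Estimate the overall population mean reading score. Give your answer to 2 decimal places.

N = 11912; weights Wₕ = Nₕ/N = (0.3387, 0.2691, 0.3923).
x̄_st = Σ Wₕ·x̄ₕ = 0.3387·494 + 0.2691·627 + 0.3923·578 ≈ 562.7372...
→ 562.74.

562.74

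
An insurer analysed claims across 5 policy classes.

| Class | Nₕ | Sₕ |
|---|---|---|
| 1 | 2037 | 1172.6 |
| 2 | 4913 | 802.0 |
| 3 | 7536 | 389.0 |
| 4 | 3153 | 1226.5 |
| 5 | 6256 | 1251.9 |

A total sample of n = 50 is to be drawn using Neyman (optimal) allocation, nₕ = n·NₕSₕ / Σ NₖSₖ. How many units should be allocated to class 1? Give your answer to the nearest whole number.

1: NₕSₕ = 2037·1172.6 = 2388586.2
2: NₕSₕ = 4913·802.0 = 3940226
3: NₕSₕ = 7536·389.0 = 2931504
4: NₕSₕ = 3153·1226.5 = 3867154.5
5: NₕSₕ = 6256·1251.9 = 7831886.4
Σ NₕSₕ = 20959357.1.
n_1 = 50·2388586.2/20959357.1 = 5.698... → 6.

6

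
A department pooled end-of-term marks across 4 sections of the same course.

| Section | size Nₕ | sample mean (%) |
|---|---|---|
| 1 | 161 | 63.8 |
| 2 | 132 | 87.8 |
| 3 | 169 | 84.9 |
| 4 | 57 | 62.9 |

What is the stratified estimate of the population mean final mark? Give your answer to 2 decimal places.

76.68

x̄_st = (Σ Nₕx̄ₕ) / (Σ Nₕ) = (161·63.8 + 132·87.8 + 169·84.9 + 57·62.9) / 519
= 39794.8 / 519 = 76.6759... → 76.68.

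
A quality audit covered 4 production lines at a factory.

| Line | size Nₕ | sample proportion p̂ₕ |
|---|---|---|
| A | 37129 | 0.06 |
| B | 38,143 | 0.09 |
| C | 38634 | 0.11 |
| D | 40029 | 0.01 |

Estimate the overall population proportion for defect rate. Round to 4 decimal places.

Wₕ = Nₕ/N with N = 153935: 0.2412, 0.2478, 0.2510, 0.2600.
p̂_st = 0.2412·0.06 + 0.2478·0.09 + 0.2510·0.11 + 0.2600·0.01 ≈ 0.066980... → 0.0670.

0.0670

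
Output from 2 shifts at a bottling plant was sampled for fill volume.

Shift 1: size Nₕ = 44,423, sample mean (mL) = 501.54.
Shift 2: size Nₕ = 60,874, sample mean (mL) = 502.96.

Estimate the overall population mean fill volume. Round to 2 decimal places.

N = 44423 + 60874 = 105297.
Overall mean = Σ (Nₕ/N)·x̄ₕ — weight by population share, not a simple average.
Σ Nₕx̄ₕ = 44423·501.54 + 60874·502.96 = 22279911.42 + 30617187.04 = 52897098.46.
Divide by N: 52897098.46 / 105297 = 502.3609... → 502.36.

502.36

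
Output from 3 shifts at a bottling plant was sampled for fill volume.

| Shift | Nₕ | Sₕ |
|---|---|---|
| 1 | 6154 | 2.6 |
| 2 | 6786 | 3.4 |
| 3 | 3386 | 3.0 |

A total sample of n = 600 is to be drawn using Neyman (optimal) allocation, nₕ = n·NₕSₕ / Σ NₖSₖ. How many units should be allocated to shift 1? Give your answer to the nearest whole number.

Σ NₕSₕ = 6154·2.6 + 6786·3.4 + 3386·3.0 = 49230.8.
Share for 1: 16000.4/49230.8 = 0.32501.
n_1 = 600 × 0.32501 = 195.005... → 195.

195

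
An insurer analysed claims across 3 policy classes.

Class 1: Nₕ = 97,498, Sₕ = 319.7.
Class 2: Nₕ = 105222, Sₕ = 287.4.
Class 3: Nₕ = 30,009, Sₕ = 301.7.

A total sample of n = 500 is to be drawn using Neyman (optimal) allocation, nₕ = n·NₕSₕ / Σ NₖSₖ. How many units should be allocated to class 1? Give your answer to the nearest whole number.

Σ NₕSₕ = 97498·319.7 + 105222·287.4 + 30009·301.7 = 70464628.7.
Share for 1: 31170110.6/70464628.7 = 0.44235.
n_1 = 500 × 0.44235 = 221.176... → 221.

221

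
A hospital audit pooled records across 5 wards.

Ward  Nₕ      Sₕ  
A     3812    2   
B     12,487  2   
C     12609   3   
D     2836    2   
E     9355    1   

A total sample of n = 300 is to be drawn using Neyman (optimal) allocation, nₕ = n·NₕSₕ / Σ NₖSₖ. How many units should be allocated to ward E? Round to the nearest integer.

Σ NₕSₕ = 3812·2 + 12487·2 + 12609·3 + 2836·2 + 9355·1 = 85452.
Share for E: 9355/85452 = 0.10948.
n_E = 300 × 0.10948 = 32.843... → 33.

33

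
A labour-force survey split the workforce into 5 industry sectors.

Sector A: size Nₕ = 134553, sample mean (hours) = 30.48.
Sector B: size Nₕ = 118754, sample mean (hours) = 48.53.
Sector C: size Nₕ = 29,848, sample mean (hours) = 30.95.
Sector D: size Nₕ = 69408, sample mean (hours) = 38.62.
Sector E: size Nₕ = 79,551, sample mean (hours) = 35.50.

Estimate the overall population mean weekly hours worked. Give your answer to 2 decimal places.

37.70

x̄_st = (Σ Nₕx̄ₕ) / (Σ Nₕ) = (134553·30.48 + 118754·48.53 + 29848·30.95 + 69408·38.62 + 79551·35.50) / 432114
= 16292700.12 / 432114 = 37.7046... → 37.70.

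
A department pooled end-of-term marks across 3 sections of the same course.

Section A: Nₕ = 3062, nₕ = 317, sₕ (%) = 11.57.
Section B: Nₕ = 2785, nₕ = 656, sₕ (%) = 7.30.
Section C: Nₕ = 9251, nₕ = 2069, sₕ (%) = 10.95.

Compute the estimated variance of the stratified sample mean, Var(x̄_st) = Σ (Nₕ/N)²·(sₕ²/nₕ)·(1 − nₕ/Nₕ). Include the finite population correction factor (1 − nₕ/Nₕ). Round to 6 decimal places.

0.034575

N = 15098. Term for each stratum: Wₕ²sₕ²/nₕ·(1−nₕ/Nₕ).
Var(x̄_st) = 0.015570987 + 0.002113021 + 0.016891297 = 0.034575305 → 0.034575.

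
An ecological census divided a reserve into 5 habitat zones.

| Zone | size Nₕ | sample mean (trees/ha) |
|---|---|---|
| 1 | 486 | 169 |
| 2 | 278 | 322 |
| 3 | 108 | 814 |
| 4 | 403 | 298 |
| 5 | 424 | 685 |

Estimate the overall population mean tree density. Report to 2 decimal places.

N = 486 + 278 + 108 + 403 + 424 = 1699.
Overall mean = Σ (Nₕ/N)·x̄ₕ — weight by population share, not a simple average.
Σ Nₕx̄ₕ = 486·169 + 278·322 + 108·814 + 403·298 + 424·685 = 82134 + 89516 + 87912 + 120094 + 290440 = 670096.
Divide by N: 670096 / 1699 = 394.4061... → 394.41.

394.41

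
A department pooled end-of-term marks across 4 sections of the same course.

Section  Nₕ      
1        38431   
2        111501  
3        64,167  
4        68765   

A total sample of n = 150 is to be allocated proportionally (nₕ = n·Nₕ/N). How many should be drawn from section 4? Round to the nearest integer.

36

N = 38431 + 111501 + 64167 + 68765 = 282864.
n_4 = 150·68765/282864 = 36.465... → 36.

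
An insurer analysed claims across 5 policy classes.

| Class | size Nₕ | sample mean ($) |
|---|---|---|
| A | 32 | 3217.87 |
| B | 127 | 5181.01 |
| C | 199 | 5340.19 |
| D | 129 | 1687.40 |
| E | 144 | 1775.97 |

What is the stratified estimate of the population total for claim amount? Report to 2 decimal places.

Population total = Σ Nₕ·x̄ₕ (each stratum's size times its mean).
32·3217.87 + 127·5181.01 + 199·5340.19 + 129·1687.40 + 144·1775.97 = 102971.84 + 657988.27 + 1062697.81 + 217674.6 + 255739.68 = 2297072.20.

2297072.20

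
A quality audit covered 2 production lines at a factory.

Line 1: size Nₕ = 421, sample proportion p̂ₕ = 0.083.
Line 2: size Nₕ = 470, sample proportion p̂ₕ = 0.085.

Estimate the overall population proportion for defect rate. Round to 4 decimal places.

0.0841

N = 421 + 470 = 891.
Overall proportion = Σ (Nₕ/N)·p̂ₕ.
Σ Nₕp̂ₕ = 34.943 + 39.95 = 74.893.
74.893 / 891 = 0.084055... → 0.0841.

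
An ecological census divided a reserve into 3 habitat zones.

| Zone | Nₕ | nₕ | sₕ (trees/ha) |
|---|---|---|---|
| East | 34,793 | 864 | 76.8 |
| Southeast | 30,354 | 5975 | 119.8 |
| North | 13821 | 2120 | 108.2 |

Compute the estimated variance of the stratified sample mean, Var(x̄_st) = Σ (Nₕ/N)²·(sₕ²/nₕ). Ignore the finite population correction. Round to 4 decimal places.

1.8493

N = 78968. Term for each stratum: Wₕ²sₕ²/nₕ.
Var(x̄_st) = 1.3252267 + 0.3548994 + 0.1691591 = 1.8492852 → 1.8493.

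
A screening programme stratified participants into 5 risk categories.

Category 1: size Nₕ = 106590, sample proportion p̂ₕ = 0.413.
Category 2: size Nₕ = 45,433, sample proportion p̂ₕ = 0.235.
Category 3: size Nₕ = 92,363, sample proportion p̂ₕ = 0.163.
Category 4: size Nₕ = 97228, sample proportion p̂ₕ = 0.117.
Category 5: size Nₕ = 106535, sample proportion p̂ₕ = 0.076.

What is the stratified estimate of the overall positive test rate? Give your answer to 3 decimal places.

0.199

Wₕ = Nₕ/N with N = 448149: 0.2378, 0.1014, 0.2061, 0.2170, 0.2377.
p̂_st = 0.2378·0.413 + 0.1014·0.235 + 0.2061·0.163 + 0.2170·0.117 + 0.2377·0.076 ≈ 0.19910... → 0.199.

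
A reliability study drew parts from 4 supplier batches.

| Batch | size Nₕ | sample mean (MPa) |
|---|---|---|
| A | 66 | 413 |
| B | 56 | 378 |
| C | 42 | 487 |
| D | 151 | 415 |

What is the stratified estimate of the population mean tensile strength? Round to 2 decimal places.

N = 315; weights Wₕ = Nₕ/N = (0.2095, 0.1778, 0.1333, 0.4794).
x̄_st = Σ Wₕ·x̄ₕ = 0.2095·413 + 0.1778·378 + 0.1333·487 + 0.4794·415 ≈ 417.6032...
→ 417.60.

417.60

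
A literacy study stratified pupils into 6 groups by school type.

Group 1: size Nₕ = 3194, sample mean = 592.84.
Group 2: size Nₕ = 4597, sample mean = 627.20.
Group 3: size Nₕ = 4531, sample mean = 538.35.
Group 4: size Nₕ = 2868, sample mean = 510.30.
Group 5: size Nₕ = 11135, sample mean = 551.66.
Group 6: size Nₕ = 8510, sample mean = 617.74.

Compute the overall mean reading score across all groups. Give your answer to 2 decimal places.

x̄_st = (Σ Nₕx̄ₕ) / (Σ Nₕ) = (3194·592.84 + 4597·627.20 + 4531·538.35 + 2868·510.30 + 11135·551.66 + 8510·617.74) / 34835
= 20079275.11 / 34835 = 576.4109... → 576.41.

576.41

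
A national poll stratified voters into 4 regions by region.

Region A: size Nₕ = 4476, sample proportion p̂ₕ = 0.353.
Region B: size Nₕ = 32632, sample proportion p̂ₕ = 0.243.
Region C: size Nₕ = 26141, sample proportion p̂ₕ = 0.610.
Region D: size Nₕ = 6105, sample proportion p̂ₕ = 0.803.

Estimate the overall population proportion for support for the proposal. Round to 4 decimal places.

0.4377

N = 4476 + 32632 + 26141 + 6105 = 69354.
Overall proportion = Σ (Nₕ/N)·p̂ₕ.
Σ Nₕp̂ₕ = 1580.028 + 7929.576 + 15946.01 + 4902.315 = 30357.929.
30357.929 / 69354 = 0.437724... → 0.4377.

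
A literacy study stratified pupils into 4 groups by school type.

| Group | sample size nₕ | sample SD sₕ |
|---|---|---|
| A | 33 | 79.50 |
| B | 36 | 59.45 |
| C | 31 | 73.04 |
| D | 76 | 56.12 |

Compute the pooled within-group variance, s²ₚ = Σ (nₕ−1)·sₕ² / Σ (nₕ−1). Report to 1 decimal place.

4198.9

A: (33−1)·79.50² = 32·6320.25 = 202248
B: (36−1)·59.45² = 35·3534.3025 = 123700.5875
C: (31−1)·73.04² = 30·5334.8416 = 160045.248
D: (76−1)·56.12² = 75·3149.4544 = 236209.08
Numerator = 722202.9155; denominator = Σ(nₕ−1) = 172.
s²ₚ = 722202.9155/172 = 4198.854... → 4198.9.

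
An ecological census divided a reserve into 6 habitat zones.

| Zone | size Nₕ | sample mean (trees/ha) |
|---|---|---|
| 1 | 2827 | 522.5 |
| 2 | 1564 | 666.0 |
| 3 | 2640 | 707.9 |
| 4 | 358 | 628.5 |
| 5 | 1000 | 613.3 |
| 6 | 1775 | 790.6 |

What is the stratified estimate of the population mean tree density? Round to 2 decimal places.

652.22

N = 2827 + 1564 + 2640 + 358 + 1000 + 1775 = 10164.
Weight each subgroup mean by Nₕ/N and sum.
Σ Nₕx̄ₕ = 2827·522.5 + 1564·666.0 + 2640·707.9 + 358·628.5 + 1000·613.3 + 1775·790.6 = 1477107.5 + 1041624 + 1868856 + 225003 + 613300 + 1403315 = 6629205.5.
Divide by N: 6629205.5 / 10164 = 652.2241... → 652.22.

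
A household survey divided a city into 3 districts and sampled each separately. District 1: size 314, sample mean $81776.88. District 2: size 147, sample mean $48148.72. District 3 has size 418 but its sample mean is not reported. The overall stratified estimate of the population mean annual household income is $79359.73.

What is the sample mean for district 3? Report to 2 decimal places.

N = 314 + 147 + 418 = 879.
Overall total = μ·N = 79359.73·879 = 69757202.67.
Subtract the known strata: 314·81776.88 + 147·48148.72 = 32755802.16.
Remaining total for district 3: 69757202.67 − 32755802.16 = 37001400.51.
Divide by its size: 37001400.51 / 418 = 88520.0969... → 88520.10.

88520.10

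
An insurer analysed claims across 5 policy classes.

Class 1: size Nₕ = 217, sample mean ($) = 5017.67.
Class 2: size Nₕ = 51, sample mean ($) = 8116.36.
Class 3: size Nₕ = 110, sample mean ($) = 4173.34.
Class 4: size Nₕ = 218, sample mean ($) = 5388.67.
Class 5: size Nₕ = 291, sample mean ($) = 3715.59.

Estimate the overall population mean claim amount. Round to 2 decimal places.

x̄_st = (Σ Nₕx̄ₕ) / (Σ Nₕ) = (217·5017.67 + 51·8116.36 + 110·4173.34 + 218·5388.67 + 291·3715.59) / 887
= 4217802.9 / 887 = 4755.1329... → 4755.13.

4755.13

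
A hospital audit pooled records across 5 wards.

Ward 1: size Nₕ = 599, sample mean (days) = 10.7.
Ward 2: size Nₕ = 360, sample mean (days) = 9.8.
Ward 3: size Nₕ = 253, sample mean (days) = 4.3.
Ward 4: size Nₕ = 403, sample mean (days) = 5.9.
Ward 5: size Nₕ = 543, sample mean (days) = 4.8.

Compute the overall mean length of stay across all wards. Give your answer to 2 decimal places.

7.42

N = 599 + 360 + 253 + 403 + 543 = 2158.
Overall mean = Σ (Nₕ/N)·x̄ₕ — weight by population share, not a simple average.
Σ Nₕx̄ₕ = 599·10.7 + 360·9.8 + 253·4.3 + 403·5.9 + 543·4.8 = 6409.3 + 3528 + 1087.9 + 2377.7 + 2606.4 = 16009.3.
Divide by N: 16009.3 / 2158 = 7.4186... → 7.42.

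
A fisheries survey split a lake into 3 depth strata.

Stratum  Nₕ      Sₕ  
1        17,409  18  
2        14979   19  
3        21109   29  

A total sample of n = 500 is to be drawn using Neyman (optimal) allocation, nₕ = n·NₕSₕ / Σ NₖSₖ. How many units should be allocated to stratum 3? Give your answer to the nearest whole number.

Σ NₕSₕ = 17409·18 + 14979·19 + 21109·29 = 1210124.
Share for 3: 612161/1210124 = 0.50587.
n_3 = 500 × 0.50587 = 252.933... → 253.

253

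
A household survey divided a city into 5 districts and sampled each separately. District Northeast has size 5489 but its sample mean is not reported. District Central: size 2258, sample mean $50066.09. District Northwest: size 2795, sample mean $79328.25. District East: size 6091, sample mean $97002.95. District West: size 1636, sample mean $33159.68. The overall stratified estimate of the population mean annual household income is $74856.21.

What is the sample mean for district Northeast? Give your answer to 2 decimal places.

70628.93

N = 5489 + 2258 + 2795 + 6091 + 1636 = 18269.
Overall total = μ·N = 74856.21·18269 = 1367548100.49.
Subtract the known strata: 2258·50066.09 + 2795·79328.25 + 6091·97002.95 + 1636·33159.68 = 979865894.9.
Remaining total for district Northeast: 1367548100.49 − 979865894.9 = 387682205.59.
Divide by its size: 387682205.59 / 5489 = 70628.9316... → 70628.93.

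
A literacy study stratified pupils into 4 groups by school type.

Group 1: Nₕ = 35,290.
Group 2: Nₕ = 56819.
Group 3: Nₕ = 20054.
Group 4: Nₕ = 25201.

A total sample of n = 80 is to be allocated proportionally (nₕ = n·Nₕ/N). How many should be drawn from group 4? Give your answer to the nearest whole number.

Share of group 4 = 25201/137364 = 0.18346.
Allocate 80 × 0.18346 = 14.677... → 15.

15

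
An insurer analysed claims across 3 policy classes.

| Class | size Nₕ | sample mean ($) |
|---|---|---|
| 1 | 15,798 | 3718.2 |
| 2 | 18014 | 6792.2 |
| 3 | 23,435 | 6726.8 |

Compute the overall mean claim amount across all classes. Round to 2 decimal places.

5917.12

x̄_st = (Σ Nₕx̄ₕ) / (Σ Nₕ) = (15798·3718.2 + 18014·6792.2 + 23435·6726.8) / 57247
= 338737372.4 / 57247 = 5917.1201... → 5917.12.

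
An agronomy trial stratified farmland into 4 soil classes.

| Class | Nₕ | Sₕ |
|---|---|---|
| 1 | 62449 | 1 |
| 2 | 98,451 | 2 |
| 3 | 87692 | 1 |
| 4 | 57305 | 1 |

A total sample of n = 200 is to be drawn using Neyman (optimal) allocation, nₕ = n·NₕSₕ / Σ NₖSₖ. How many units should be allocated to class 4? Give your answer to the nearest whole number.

28

Σ NₕSₕ = 62449·1 + 98451·2 + 87692·1 + 57305·1 = 404348.
Share for 4: 57305/404348 = 0.14172.
n_4 = 200 × 0.14172 = 28.344... → 28.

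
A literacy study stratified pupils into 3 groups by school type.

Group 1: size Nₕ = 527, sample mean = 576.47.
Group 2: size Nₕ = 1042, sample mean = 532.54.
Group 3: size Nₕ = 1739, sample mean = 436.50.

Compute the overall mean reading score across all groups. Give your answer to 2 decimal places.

N = 3308; weights Wₕ = Nₕ/N = (0.1593, 0.3150, 0.5257).
x̄_st = Σ Wₕ·x̄ₕ = 0.1593·576.47 + 0.3150·532.54 + 0.5257·436.50 ≈ 489.0507...
→ 489.05.

489.05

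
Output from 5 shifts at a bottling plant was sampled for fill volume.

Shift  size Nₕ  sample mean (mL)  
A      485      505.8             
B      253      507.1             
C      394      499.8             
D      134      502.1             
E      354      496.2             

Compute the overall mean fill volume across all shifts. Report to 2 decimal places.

N = 1620; weights Wₕ = Nₕ/N = (0.2994, 0.1562, 0.2432, 0.0827, 0.2185).
x̄_st = Σ Wₕ·x̄ₕ = 0.2994·505.8 + 0.1562·507.1 + 0.2432·499.8 + 0.0827·502.1 + 0.2185·496.2 ≈ 502.1399...
→ 502.14.

502.14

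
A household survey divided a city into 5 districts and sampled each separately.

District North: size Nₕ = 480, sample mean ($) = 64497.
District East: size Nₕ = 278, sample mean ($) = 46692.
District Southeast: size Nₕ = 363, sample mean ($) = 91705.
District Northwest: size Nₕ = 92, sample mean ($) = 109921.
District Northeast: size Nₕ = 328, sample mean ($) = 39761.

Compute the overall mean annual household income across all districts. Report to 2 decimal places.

x̄_st = (Σ Nₕx̄ₕ) / (Σ Nₕ) = (480·64497 + 278·46692 + 363·91705 + 92·109921 + 328·39761) / 1541
= 100382191 / 1541 = 65140.9416... → 65140.94.

65140.94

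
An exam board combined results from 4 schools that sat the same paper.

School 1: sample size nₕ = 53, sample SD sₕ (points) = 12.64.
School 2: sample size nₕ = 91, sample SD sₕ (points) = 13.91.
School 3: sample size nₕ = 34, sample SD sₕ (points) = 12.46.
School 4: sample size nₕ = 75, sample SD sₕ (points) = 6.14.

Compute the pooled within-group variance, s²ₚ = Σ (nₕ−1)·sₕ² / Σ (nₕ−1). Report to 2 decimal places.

Degrees of freedom: 52 + 90 + 33 + 74 = 249.
Σ(nₕ−1)sₕ² = 52·159.7696 + 90·193.4881 + 33·155.2516 + 74·37.6996 = 33635.0214.
s²ₚ = 33635.0214 / 249 = 135.0804... → 135.08.

135.08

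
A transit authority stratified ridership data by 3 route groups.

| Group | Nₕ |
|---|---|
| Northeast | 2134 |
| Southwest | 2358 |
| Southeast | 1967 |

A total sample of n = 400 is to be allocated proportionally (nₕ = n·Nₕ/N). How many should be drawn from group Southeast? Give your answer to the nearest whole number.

Share of group Southeast = 1967/6459 = 0.30454.
Allocate 400 × 0.30454 = 121.815... → 122.

122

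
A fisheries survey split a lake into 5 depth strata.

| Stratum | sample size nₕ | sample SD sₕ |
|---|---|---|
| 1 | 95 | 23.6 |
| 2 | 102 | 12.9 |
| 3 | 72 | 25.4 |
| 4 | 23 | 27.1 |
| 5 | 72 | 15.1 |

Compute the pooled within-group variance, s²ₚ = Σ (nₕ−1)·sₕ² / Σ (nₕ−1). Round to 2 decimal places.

1: (95−1)·23.6² = 94·556.96 = 52354.24
2: (102−1)·12.9² = 101·166.41 = 16807.41
3: (72−1)·25.4² = 71·645.16 = 45806.36
4: (23−1)·27.1² = 22·734.41 = 16157.02
5: (72−1)·15.1² = 71·228.01 = 16188.71
Numerator = 147313.74; denominator = Σ(nₕ−1) = 359.
s²ₚ = 147313.74/359 = 410.3447... → 410.34.

410.34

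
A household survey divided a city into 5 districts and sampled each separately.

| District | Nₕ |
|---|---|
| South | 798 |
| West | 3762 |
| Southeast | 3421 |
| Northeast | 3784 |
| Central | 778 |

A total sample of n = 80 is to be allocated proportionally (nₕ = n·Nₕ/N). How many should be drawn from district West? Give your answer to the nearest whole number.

24

N = 798 + 3762 + 3421 + 3784 + 778 = 12543.
n_West = 80·3762/12543 = 23.994... → 24.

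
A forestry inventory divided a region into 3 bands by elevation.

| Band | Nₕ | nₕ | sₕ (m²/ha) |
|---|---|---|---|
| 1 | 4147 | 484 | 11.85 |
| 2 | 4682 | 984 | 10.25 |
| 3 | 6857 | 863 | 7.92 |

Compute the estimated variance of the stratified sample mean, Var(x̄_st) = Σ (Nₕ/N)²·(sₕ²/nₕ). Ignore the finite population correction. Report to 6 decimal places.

0.043680

N = 15686. Term for each stratum: Wₕ²sₕ²/nₕ.
Var(x̄_st) = 0.020278461 + 0.009512420 + 0.013889399 = 0.043680280 → 0.043680.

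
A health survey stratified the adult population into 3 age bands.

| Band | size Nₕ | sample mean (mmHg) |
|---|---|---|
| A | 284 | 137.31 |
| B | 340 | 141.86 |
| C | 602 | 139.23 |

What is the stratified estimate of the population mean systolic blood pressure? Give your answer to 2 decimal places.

139.51

N = 1226; weights Wₕ = Nₕ/N = (0.2316, 0.2773, 0.4910).
x̄_st = Σ Wₕ·x̄ₕ = 0.2316·137.31 + 0.2773·141.86 + 0.4910·139.23 ≈ 139.5146...
→ 139.51.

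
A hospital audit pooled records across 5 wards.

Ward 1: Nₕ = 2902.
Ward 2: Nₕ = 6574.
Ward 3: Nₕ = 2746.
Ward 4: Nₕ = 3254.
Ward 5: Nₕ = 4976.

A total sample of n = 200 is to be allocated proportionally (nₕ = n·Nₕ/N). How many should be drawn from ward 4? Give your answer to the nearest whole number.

32

Share of ward 4 = 3254/20452 = 0.15910.
Allocate 200 × 0.15910 = 31.821... → 32.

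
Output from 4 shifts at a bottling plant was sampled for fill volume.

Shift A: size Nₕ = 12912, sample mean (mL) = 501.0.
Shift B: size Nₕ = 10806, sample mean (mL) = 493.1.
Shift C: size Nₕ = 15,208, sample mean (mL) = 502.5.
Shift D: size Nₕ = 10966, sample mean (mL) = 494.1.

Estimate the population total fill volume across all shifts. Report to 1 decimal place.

Population total = Σ Nₕ·x̄ₕ (each stratum's size times its mean).
12912·501.0 + 10806·493.1 + 15208·502.5 + 10966·494.1 = 6468912 + 5328438.6 + 7642020 + 5418300.6 = 24857671.2.

24857671.2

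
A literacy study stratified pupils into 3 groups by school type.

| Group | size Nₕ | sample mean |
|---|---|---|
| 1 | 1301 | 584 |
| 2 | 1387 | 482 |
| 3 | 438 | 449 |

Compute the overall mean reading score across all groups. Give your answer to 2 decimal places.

519.83

N = 1301 + 1387 + 438 = 3126.
Overall mean = Σ (Nₕ/N)·x̄ₕ — weight by population share, not a simple average.
Σ Nₕx̄ₕ = 1301·584 + 1387·482 + 438·449 = 759784 + 668534 + 196662 = 1624980.
Divide by N: 1624980 / 3126 = 519.8273... → 519.83.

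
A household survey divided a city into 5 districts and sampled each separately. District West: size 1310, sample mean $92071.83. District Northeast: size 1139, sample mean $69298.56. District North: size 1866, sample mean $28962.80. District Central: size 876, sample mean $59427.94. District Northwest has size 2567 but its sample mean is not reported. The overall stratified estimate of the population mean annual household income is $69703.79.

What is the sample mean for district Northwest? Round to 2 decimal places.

N = 1310 + 1139 + 1866 + 876 + 2567 = 7758.
Overall total = μ·N = 69703.79·7758 = 540762002.82.
Subtract the known strata: 1310·92071.83 + 1139·69298.56 + 1866·28962.80 + 876·59427.94 = 305648617.38.
Remaining total for district Northwest: 540762002.82 − 305648617.38 = 235113385.44.
Divide by its size: 235113385.44 / 2567 = 91590.7228... → 91590.72.

91590.72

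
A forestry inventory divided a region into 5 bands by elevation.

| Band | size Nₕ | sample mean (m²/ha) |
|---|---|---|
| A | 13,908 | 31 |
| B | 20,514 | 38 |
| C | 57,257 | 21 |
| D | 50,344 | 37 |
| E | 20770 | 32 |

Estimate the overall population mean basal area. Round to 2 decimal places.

30.35

x̄_st = (Σ Nₕx̄ₕ) / (Σ Nₕ) = (13908·31 + 20514·38 + 57257·21 + 50344·37 + 20770·32) / 162793
= 4940445 / 162793 = 30.3480... → 30.35.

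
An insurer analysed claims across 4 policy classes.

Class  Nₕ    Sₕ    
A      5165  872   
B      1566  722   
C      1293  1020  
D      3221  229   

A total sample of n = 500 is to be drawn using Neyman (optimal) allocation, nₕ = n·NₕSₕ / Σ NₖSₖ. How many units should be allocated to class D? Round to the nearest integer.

A: NₕSₕ = 5165·872 = 4503880
B: NₕSₕ = 1566·722 = 1130652
C: NₕSₕ = 1293·1020 = 1318860
D: NₕSₕ = 3221·229 = 737609
Σ NₕSₕ = 7691001.
n_D = 500·737609/7691001 = 47.953... → 48.

48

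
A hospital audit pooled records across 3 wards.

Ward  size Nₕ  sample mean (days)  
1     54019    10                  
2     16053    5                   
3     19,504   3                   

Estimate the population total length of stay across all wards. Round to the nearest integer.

678967

1: 54019·10 = 540190
2: 16053·5 = 80265
3: 19504·3 = 58512
τ̂ = Σ Nₕx̄ₕ = 678967.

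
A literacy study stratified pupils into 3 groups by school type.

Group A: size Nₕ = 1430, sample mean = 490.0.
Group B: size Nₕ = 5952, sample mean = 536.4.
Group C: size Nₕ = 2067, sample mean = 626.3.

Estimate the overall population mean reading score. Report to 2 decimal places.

549.04

x̄_st = (Σ Nₕx̄ₕ) / (Σ Nₕ) = (1430·490.0 + 5952·536.4 + 2067·626.3) / 9449
= 5187914.9 / 9449 = 549.0438... → 549.04.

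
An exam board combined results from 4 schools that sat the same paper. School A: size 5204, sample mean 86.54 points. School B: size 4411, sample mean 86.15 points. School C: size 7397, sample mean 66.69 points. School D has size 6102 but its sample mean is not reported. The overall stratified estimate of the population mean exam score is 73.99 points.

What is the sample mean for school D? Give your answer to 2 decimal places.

63.35

Σ Nₕx̄ₕ = N·μ, so 6102·x̄_D = 23114·73.99 − (5204·86.54 + 4411·86.15 + 7397·66.69).
= 1710204.86 − 1323667.74 = 386537.12.
x̄_D = 386537.12 / 6102 = 63.3460... → 63.35.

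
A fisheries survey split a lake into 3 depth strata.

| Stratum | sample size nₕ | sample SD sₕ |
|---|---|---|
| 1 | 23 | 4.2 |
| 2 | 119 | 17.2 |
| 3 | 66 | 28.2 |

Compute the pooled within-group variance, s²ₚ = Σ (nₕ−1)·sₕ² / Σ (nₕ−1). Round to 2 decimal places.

Degrees of freedom: 22 + 118 + 65 = 205.
Σ(nₕ−1)sₕ² = 22·17.64 + 118·295.84 + 65·795.24 = 86987.8.
s²ₚ = 86987.8 / 205 = 424.3307... → 424.33.

424.33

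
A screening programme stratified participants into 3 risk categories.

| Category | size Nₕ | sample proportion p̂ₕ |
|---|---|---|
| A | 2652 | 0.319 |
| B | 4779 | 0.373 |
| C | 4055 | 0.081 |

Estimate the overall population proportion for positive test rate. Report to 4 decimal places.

N = 2652 + 4779 + 4055 = 11486.
Overall proportion = Σ (Nₕ/N)·p̂ₕ.
Σ Nₕp̂ₕ = 845.988 + 1782.567 + 328.455 = 2957.01.
2957.01 / 11486 = 0.257445... → 0.2574.

0.2574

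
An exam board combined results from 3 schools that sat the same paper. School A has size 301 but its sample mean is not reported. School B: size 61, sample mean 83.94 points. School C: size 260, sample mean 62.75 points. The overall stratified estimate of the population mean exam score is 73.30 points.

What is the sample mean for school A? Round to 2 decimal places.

N = 301 + 61 + 260 = 622.
Overall total = μ·N = 73.30·622 = 45592.6.
Subtract the known strata: 61·83.94 + 260·62.75 = 21435.34.
Remaining total for school A: 45592.6 − 21435.34 = 24157.26.
Divide by its size: 24157.26 / 301 = 80.2567... → 80.26.

80.26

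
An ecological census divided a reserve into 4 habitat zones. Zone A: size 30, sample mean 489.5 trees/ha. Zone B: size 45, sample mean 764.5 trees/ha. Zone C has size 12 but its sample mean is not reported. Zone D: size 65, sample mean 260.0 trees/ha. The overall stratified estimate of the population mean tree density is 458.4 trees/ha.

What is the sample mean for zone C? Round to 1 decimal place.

Σ Nₕx̄ₕ = N·μ, so 12·x̄_C = 152·458.4 − (30·489.5 + 45·764.5 + 65·260.0).
= 69676.8 − 65987.5 = 3689.3.
x̄_C = 3689.3 / 12 = 307.442... → 307.4.

307.4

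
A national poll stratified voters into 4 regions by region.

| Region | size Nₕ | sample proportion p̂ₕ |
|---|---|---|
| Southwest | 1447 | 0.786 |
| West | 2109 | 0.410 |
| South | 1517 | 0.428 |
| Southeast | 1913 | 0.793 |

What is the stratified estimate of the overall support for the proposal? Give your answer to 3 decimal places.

0.597

N = 1447 + 2109 + 1517 + 1913 = 6986.
Overall proportion = Σ (Nₕ/N)·p̂ₕ.
Σ Nₕp̂ₕ = 1137.342 + 864.69 + 649.276 + 1517.009 = 4168.317.
4168.317 / 6986 = 0.59667... → 0.597.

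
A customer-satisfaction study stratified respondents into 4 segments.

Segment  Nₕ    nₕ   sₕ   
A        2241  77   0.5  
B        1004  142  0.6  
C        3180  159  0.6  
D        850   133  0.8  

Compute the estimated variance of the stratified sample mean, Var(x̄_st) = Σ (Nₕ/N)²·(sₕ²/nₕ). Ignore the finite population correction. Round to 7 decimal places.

N = 7275; Wₕ = Nₕ/N.
segment A: (2241/7275)²·0.5²/77 = 0.0003080825
segment B: (1004/7275)²·0.6²/142 = 0.0000482854
segment C: (3180/7275)²·0.6²/159 = 0.0004326071
segment D: (850/7275)²·0.8²/133 = 0.0000656901
Sum = 0.0008546651 → 0.0008547.

0.0008547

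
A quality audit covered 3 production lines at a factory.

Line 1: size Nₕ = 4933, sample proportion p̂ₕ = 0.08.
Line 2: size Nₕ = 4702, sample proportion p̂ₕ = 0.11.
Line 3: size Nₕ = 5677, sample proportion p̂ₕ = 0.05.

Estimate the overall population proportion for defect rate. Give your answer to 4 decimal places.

0.0781

Wₕ = Nₕ/N with N = 15312: 0.3222, 0.3071, 0.3708.
p̂_st = 0.3222·0.08 + 0.3071·0.11 + 0.3708·0.05 ≈ 0.078090... → 0.0781.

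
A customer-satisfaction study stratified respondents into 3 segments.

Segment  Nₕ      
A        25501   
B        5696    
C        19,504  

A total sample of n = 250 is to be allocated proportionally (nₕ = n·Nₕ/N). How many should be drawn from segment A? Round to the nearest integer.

N = 25501 + 5696 + 19504 = 50701.
n_A = 250·25501/50701 = 125.742... → 126.

126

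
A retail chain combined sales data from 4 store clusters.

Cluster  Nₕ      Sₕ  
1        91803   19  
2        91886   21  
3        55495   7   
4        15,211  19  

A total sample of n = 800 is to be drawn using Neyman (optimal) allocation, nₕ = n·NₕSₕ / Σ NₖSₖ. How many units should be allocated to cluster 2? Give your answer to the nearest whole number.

355

1: NₕSₕ = 91803·19 = 1744257
2: NₕSₕ = 91886·21 = 1929606
3: NₕSₕ = 55495·7 = 388465
4: NₕSₕ = 15211·19 = 289009
Σ NₕSₕ = 4351337.
n_2 = 800·1929606/4351337 = 354.761... → 355.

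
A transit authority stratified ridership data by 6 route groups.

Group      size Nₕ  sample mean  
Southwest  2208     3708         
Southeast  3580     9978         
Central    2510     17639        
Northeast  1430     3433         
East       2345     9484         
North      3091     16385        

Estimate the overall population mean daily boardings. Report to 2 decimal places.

N = 2208 + 3580 + 2510 + 1430 + 2345 + 3091 = 15164.
Weight each subgroup mean by Nₕ/N and sum.
Σ Nₕx̄ₕ = 2208·3708 + 3580·9978 + 2510·17639 + 1430·3433 + 2345·9484 + 3091·16385 = 8187264 + 35721240 + 44273890 + 4909190 + 22239980 + 50646035 = 165977599.
Divide by N: 165977599 / 15164 = 10945.5024... → 10945.50.

10945.50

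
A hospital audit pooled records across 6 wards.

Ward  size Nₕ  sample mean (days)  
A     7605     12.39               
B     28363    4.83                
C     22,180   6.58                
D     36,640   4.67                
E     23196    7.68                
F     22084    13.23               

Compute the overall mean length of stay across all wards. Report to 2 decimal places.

7.27

x̄_st = (Σ Nₕx̄ₕ) / (Σ Nₕ) = (7605·12.39 + 28363·4.83 + 22180·6.58 + 36640·4.67 + 23196·7.68 + 22084·13.23) / 140068
= 1018589.04 / 140068 = 7.2721... → 7.27.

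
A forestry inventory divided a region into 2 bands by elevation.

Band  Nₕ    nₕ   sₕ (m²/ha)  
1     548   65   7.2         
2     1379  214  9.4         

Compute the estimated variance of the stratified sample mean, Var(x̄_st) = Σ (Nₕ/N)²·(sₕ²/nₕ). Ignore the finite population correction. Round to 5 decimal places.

0.27595

N = 1927. Term for each stratum: Wₕ²sₕ²/nₕ.
Var(x̄_st) = 0.06449846 + 0.21144968 = 0.27594814 → 0.27595.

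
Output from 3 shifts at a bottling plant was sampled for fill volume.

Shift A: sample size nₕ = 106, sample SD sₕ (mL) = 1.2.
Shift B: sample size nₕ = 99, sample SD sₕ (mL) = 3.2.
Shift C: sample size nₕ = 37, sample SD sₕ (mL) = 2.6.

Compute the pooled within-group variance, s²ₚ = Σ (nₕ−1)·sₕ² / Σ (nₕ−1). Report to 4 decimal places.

Degrees of freedom: 105 + 98 + 36 = 239.
Σ(nₕ−1)sₕ² = 105·1.44 + 98·10.24 + 36·6.76 = 1398.08.
s²ₚ = 1398.08 / 239 = 5.849707... → 5.8497.

5.8497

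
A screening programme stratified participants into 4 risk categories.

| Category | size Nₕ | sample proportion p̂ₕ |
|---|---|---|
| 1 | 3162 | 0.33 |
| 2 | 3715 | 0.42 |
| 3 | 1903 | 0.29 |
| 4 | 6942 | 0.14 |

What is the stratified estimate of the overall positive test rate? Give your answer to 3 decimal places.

Wₕ = Nₕ/N with N = 15722: 0.2011, 0.2363, 0.1210, 0.4415.
p̂_st = 0.2011·0.33 + 0.2363·0.42 + 0.1210·0.29 + 0.4415·0.14 ≈ 0.26253... → 0.263.

0.263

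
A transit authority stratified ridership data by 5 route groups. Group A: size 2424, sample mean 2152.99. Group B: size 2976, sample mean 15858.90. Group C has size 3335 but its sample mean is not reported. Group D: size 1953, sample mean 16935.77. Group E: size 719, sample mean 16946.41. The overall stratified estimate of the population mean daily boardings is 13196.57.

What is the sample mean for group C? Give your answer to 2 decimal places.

N = 2424 + 2976 + 3335 + 1953 + 719 = 11407.
Overall total = μ·N = 13196.57·11407 = 150533273.99.
Subtract the known strata: 2424·2152.99 + 2976·15858.90 + 1953·16935.77 + 719·16946.41 = 97674961.76.
Remaining total for group C: 150533273.99 − 97674961.76 = 52858312.23.
Divide by its size: 52858312.23 / 3335 = 15849.5689... → 15849.57.

15849.57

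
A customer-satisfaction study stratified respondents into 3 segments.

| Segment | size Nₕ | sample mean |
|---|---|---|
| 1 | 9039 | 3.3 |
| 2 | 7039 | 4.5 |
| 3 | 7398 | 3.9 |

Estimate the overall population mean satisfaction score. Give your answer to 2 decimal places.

3.85

x̄_st = (Σ Nₕx̄ₕ) / (Σ Nₕ) = (9039·3.3 + 7039·4.5 + 7398·3.9) / 23476
= 90356.4 / 23476 = 3.8489... → 3.85.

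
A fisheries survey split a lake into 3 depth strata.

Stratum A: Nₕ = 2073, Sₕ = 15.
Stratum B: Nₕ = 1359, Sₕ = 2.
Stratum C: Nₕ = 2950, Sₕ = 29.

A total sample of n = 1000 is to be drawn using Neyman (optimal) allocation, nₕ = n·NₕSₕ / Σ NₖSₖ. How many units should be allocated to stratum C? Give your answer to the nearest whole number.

Σ NₕSₕ = 2073·15 + 1359·2 + 2950·29 = 119363.
Share for C: 85550/119363 = 0.71672.
n_C = 1000 × 0.71672 = 716.721... → 717.

717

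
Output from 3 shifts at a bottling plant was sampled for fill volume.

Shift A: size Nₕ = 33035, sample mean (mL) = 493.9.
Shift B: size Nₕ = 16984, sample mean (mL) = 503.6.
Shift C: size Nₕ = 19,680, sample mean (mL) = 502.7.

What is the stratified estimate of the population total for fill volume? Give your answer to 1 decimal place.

Estimate total by summing Nₕ·x̄ₕ over strata.
33035·493.9 + 16984·503.6 + 19680·502.7 = 16315986.5 + 8553142.4 + 9893136 = 34762264.9.

34762264.9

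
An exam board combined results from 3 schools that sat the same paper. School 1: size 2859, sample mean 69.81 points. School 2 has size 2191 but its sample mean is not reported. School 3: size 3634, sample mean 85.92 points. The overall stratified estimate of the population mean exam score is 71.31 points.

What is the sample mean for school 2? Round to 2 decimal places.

N = 2859 + 2191 + 3634 = 8684.
Overall total = μ·N = 71.31·8684 = 619256.04.
Subtract the known strata: 2859·69.81 + 3634·85.92 = 511820.07.
Remaining total for school 2: 619256.04 − 511820.07 = 107435.97.
Divide by its size: 107435.97 / 2191 = 49.0351... → 49.04.

49.04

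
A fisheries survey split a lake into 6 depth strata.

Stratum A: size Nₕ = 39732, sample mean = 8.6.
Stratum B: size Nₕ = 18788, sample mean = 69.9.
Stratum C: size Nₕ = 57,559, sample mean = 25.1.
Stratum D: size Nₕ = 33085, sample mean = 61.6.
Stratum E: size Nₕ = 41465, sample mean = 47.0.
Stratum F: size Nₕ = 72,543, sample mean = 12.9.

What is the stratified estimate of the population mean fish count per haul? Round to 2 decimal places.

30.48

x̄_st = (Σ Nₕx̄ₕ) / (Σ Nₕ) = (39732·8.6 + 18788·69.9 + 57559·25.1 + 33085·61.6 + 41465·47.0 + 72543·12.9) / 263172
= 8022403 / 263172 = 30.4835... → 30.48.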